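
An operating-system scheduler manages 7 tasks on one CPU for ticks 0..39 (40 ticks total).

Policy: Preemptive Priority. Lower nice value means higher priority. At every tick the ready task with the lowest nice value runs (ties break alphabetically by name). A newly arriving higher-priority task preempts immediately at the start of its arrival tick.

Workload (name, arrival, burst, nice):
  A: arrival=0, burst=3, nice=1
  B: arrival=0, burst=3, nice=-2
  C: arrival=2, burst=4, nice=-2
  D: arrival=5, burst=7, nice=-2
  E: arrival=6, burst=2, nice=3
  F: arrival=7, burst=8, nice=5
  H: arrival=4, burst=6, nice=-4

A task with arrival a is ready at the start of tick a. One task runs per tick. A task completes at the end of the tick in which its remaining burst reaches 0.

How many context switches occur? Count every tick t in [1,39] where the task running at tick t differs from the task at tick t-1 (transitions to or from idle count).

t=0: ready={A,B} → run B
t=1: ready={A,B} → run B
t=2: ready={A,B,C} → run B
t=3: ready={A,C} → run C
t=4: ready={A,C,H} → run H
t=5: ready={A,C,D,H} → run H
t=6: ready={A,C,D,E,H} → run H
t=7: ready={A,C,D,E,F,H} → run H
t=8: ready={A,C,D,E,F,H} → run H
t=9: ready={A,C,D,E,F,H} → run H
t=10: ready={A,C,D,E,F} → run C
t=11: ready={A,C,D,E,F} → run C
t=12: ready={A,C,D,E,F} → run C
t=13: ready={A,D,E,F} → run D
t=14: ready={A,D,E,F} → run D
t=15: ready={A,D,E,F} → run D
t=16: ready={A,D,E,F} → run D
t=17: ready={A,D,E,F} → run D
t=18: ready={A,D,E,F} → run D
t=19: ready={A,D,E,F} → run D
t=20: ready={A,E,F} → run A
t=21: ready={A,E,F} → run A
t=22: ready={A,E,F} → run A
t=23: ready={E,F} → run E
t=24: ready={E,F} → run E
t=25: ready={F} → run F
t=26: ready={F} → run F
t=27: ready={F} → run F
t=28: ready={F} → run F
t=29: ready={F} → run F
t=30: ready={F} → run F
t=31: ready={F} → run F
t=32: ready={F} → run F
t=33: (idle)
t=34: (idle)
t=35: (idle)
t=36: (idle)
t=37: (idle)
t=38: (idle)
t=39: (idle)

context switches = 8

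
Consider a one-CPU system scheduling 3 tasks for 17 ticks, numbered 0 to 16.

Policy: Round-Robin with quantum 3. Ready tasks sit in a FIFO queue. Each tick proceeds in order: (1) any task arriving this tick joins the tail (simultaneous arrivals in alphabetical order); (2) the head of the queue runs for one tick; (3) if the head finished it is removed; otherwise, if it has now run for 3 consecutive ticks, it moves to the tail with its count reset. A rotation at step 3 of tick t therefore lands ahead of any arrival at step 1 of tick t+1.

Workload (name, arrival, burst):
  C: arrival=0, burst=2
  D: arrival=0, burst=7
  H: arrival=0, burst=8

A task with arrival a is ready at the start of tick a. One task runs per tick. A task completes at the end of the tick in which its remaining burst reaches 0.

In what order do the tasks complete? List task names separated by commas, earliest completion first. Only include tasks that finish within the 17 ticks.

t=0: queue=[C,D,H] q_used=0 → run C
t=1: queue=[C,D,H] q_used=1 → run C
t=2: queue=[D,H] q_used=0 → run D
t=3: queue=[D,H] q_used=1 → run D
t=4: queue=[D,H] q_used=2 → run D
t=5: queue=[H,D] q_used=0 → run H
t=6: queue=[H,D] q_used=1 → run H
t=7: queue=[H,D] q_used=2 → run H
t=8: queue=[D,H] q_used=0 → run D
t=9: queue=[D,H] q_used=1 → run D
t=10: queue=[D,H] q_used=2 → run D
t=11: queue=[H,D] q_used=0 → run H
t=12: queue=[H,D] q_used=1 → run H
t=13: queue=[H,D] q_used=2 → run H
t=14: queue=[D,H] q_used=0 → run D
t=15: queue=[H] q_used=0 → run H
t=16: queue=[H] q_used=1 → run H

completion order = C, D, H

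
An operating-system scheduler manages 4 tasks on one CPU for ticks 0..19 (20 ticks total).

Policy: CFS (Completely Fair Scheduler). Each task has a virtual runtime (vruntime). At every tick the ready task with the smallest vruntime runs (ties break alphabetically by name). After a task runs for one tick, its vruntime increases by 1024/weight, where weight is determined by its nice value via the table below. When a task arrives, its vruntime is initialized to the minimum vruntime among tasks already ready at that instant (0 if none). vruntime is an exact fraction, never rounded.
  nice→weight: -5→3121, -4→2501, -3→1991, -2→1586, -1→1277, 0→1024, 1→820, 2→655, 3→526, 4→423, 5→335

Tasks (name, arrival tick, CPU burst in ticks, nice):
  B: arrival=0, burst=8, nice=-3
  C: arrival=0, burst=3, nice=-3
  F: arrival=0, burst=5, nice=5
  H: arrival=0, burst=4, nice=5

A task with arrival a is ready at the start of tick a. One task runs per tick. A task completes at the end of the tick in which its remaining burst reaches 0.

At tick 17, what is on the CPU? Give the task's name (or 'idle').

t=0: vr[B=0 C=0 F=0 H=0] → run B
t=1: vr[B=1024/1991 C=0 F=0 H=0] → run C
t=2: vr[B=1024/1991 C=1024/1991 F=0 H=0] → run F
t=3: vr[B=1024/1991 C=1024/1991 F=1024/335 H=0] → run H
t=4: vr[B=1024/1991 C=1024/1991 F=1024/335 H=1024/335] → run B
t=5: vr[B=2048/1991 C=1024/1991 F=1024/335 H=1024/335] → run C
t=6: vr[B=2048/1991 C=2048/1991 F=1024/335 H=1024/335] → run B
t=7: vr[B=3072/1991 C=2048/1991 F=1024/335 H=1024/335] → run C
t=8: vr[B=3072/1991 F=1024/335 H=1024/335] → run B
t=9: vr[B=4096/1991 F=1024/335 H=1024/335] → run B
t=10: vr[B=5120/1991 F=1024/335 H=1024/335] → run B
t=11: vr[B=6144/1991 F=1024/335 H=1024/335] → run F
t=12: vr[B=6144/1991 F=2048/335 H=1024/335] → run H
t=13: vr[B=6144/1991 F=2048/335 H=2048/335] → run B
t=14: vr[B=7168/1991 F=2048/335 H=2048/335] → run B
t=15: vr[F=2048/335 H=2048/335] → run F
t=16: vr[F=3072/335 H=2048/335] → run H
t=17: vr[F=3072/335 H=3072/335] → run F
t=18: vr[F=4096/335 H=3072/335] → run H
t=19: vr[F=4096/335] → run F

running at tick 17 = F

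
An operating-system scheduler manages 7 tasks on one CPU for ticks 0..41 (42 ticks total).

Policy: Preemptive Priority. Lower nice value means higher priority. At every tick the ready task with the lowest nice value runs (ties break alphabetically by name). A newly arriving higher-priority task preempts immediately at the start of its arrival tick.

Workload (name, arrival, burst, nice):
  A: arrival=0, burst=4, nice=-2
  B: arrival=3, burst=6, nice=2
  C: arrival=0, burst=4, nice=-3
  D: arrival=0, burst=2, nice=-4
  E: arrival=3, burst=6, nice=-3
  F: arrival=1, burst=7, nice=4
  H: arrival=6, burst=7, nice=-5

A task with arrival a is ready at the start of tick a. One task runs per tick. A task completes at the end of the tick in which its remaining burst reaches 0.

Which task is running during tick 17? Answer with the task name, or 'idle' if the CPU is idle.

running at tick 17 = E

t=0: ready={A,C,D} → run D
t=1: ready={A,C,D,F} → run D
t=2: ready={A,C,F} → run C
t=3: ready={A,B,C,E,F} → run C
t=4: ready={A,B,C,E,F} → run C
t=5: ready={A,B,C,E,F} → run C
t=6: ready={A,B,E,F,H} → run H
t=7: ready={A,B,E,F,H} → run H
t=8: ready={A,B,E,F,H} → run H
t=9: ready={A,B,E,F,H} → run H
t=10: ready={A,B,E,F,H} → run H
t=11: ready={A,B,E,F,H} → run H
t=12: ready={A,B,E,F,H} → run H
t=13: ready={A,B,E,F} → run E
t=14: ready={A,B,E,F} → run E
t=15: ready={A,B,E,F} → run E
t=16: ready={A,B,E,F} → run E
t=17: ready={A,B,E,F} → run E
t=18: ready={A,B,E,F} → run E
t=19: ready={A,B,F} → run A
t=20: ready={A,B,F} → run A
t=21: ready={A,B,F} → run A
t=22: ready={A,B,F} → run A
t=23: ready={B,F} → run B
t=24: ready={B,F} → run B
t=25: ready={B,F} → run B
t=26: ready={B,F} → run B
t=27: ready={B,F} → run B
t=28: ready={B,F} → run B
t=29: ready={F} → run F
t=30: ready={F} → run F
t=31: ready={F} → run F
t=32: ready={F} → run F
t=33: ready={F} → run F
t=34: ready={F} → run F
t=35: ready={F} → run F
t=36: (idle)
t=37: (idle)
t=38: (idle)
t=39: (idle)
t=40: (idle)
t=41: (idle)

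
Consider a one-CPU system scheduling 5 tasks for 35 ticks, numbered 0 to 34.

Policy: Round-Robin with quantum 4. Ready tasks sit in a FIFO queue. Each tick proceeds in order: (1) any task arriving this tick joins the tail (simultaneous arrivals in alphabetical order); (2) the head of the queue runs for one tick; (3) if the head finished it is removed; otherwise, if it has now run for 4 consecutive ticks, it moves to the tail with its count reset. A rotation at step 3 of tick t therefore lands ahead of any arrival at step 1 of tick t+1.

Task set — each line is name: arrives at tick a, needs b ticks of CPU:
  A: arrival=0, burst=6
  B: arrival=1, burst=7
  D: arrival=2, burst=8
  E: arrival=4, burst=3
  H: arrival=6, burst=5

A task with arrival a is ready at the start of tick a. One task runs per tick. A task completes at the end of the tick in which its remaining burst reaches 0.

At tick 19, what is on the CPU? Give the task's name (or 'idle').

running at tick 19 = H

t=0: queue=[A] q_used=0 → run A
t=1: queue=[A,B] q_used=1 → run A
t=2: queue=[A,B,D] q_used=2 → run A
t=3: queue=[A,B,D] q_used=3 → run A
t=4: queue=[B,D,A,E] q_used=0 → run B
t=5: queue=[B,D,A,E] q_used=1 → run B
t=6: queue=[B,D,A,E,H] q_used=2 → run B
t=7: queue=[B,D,A,E,H] q_used=3 → run B
t=8: queue=[D,A,E,H,B] q_used=0 → run D
t=9: queue=[D,A,E,H,B] q_used=1 → run D
t=10: queue=[D,A,E,H,B] q_used=2 → run D
t=11: queue=[D,A,E,H,B] q_used=3 → run D
t=12: queue=[A,E,H,B,D] q_used=0 → run A
t=13: queue=[A,E,H,B,D] q_used=1 → run A
t=14: queue=[E,H,B,D] q_used=0 → run E
t=15: queue=[E,H,B,D] q_used=1 → run E
t=16: queue=[E,H,B,D] q_used=2 → run E
t=17: queue=[H,B,D] q_used=0 → run H
t=18: queue=[H,B,D] q_used=1 → run H
t=19: queue=[H,B,D] q_used=2 → run H
t=20: queue=[H,B,D] q_used=3 → run H
t=21: queue=[B,D,H] q_used=0 → run B
t=22: queue=[B,D,H] q_used=1 → run B
t=23: queue=[B,D,H] q_used=2 → run B
t=24: queue=[D,H] q_used=0 → run D
t=25: queue=[D,H] q_used=1 → run D
t=26: queue=[D,H] q_used=2 → run D
t=27: queue=[D,H] q_used=3 → run D
t=28: queue=[H] q_used=0 → run H
t=29: (idle)
t=30: (idle)
t=31: (idle)
t=32: (idle)
t=33: (idle)
t=34: (idle)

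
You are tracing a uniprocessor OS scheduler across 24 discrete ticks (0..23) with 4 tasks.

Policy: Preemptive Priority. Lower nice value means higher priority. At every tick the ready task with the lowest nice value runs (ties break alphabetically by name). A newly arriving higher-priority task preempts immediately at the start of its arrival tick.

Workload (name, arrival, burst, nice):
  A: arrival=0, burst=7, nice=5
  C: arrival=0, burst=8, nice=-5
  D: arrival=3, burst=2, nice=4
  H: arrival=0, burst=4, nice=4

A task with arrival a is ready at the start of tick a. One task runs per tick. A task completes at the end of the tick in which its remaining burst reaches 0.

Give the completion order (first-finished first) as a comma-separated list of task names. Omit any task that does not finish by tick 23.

completion order = C, D, H, A

t=0: ready={A,C,H} → run C
t=1: ready={A,C,H} → run C
t=2: ready={A,C,H} → run C
t=3: ready={A,C,D,H} → run C
t=4: ready={A,C,D,H} → run C
t=5: ready={A,C,D,H} → run C
t=6: ready={A,C,D,H} → run C
t=7: ready={A,C,D,H} → run C
t=8: ready={A,D,H} → run D
t=9: ready={A,D,H} → run D
t=10: ready={A,H} → run H
t=11: ready={A,H} → run H
t=12: ready={A,H} → run H
t=13: ready={A,H} → run H
t=14: ready={A} → run A
t=15: ready={A} → run A
t=16: ready={A} → run A
t=17: ready={A} → run A
t=18: ready={A} → run A
t=19: ready={A} → run A
t=20: ready={A} → run A
t=21: (idle)
t=22: (idle)
t=23: (idle)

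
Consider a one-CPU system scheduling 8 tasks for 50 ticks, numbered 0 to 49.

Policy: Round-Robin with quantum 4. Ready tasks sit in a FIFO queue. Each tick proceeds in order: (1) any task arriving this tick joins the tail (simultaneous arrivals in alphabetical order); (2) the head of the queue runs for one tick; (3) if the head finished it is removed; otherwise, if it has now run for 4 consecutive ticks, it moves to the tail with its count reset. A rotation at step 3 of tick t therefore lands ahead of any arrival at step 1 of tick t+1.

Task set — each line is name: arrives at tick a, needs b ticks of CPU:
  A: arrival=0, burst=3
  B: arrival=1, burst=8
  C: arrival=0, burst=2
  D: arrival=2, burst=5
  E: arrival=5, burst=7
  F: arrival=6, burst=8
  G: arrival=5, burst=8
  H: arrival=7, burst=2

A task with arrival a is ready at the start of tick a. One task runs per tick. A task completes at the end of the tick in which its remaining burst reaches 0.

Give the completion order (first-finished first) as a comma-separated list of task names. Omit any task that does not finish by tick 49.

completion order = A, C, H, B, D, E, G, F

t=0: queue=[A,C] q_used=0 → run A
t=1: queue=[A,C,B] q_used=1 → run A
t=2: queue=[A,C,B,D] q_used=2 → run A
t=3: queue=[C,B,D] q_used=0 → run C
t=4: queue=[C,B,D] q_used=1 → run C
t=5: queue=[B,D,E,G] q_used=0 → run B
t=6: queue=[B,D,E,G,F] q_used=1 → run B
t=7: queue=[B,D,E,G,F,H] q_used=2 → run B
t=8: queue=[B,D,E,G,F,H] q_used=3 → run B
t=9: queue=[D,E,G,F,H,B] q_used=0 → run D
t=10: queue=[D,E,G,F,H,B] q_used=1 → run D
t=11: queue=[D,E,G,F,H,B] q_used=2 → run D
t=12: queue=[D,E,G,F,H,B] q_used=3 → run D
t=13: queue=[E,G,F,H,B,D] q_used=0 → run E
t=14: queue=[E,G,F,H,B,D] q_used=1 → run E
t=15: queue=[E,G,F,H,B,D] q_used=2 → run E
t=16: queue=[E,G,F,H,B,D] q_used=3 → run E
t=17: queue=[G,F,H,B,D,E] q_used=0 → run G
t=18: queue=[G,F,H,B,D,E] q_used=1 → run G
t=19: queue=[G,F,H,B,D,E] q_used=2 → run G
t=20: queue=[G,F,H,B,D,E] q_used=3 → run G
t=21: queue=[F,H,B,D,E,G] q_used=0 → run F
t=22: queue=[F,H,B,D,E,G] q_used=1 → run F
t=23: queue=[F,H,B,D,E,G] q_used=2 → run F
t=24: queue=[F,H,B,D,E,G] q_used=3 → run F
t=25: queue=[H,B,D,E,G,F] q_used=0 → run H
t=26: queue=[H,B,D,E,G,F] q_used=1 → run H
t=27: queue=[B,D,E,G,F] q_used=0 → run B
t=28: queue=[B,D,E,G,F] q_used=1 → run B
t=29: queue=[B,D,E,G,F] q_used=2 → run B
t=30: queue=[B,D,E,G,F] q_used=3 → run B
t=31: queue=[D,E,G,F] q_used=0 → run D
t=32: queue=[E,G,F] q_used=0 → run E
t=33: queue=[E,G,F] q_used=1 → run E
t=34: queue=[E,G,F] q_used=2 → run E
t=35: queue=[G,F] q_used=0 → run G
t=36: queue=[G,F] q_used=1 → run G
t=37: queue=[G,F] q_used=2 → run G
t=38: queue=[G,F] q_used=3 → run G
t=39: queue=[F] q_used=0 → run F
t=40: queue=[F] q_used=1 → run F
t=41: queue=[F] q_used=2 → run F
t=42: queue=[F] q_used=3 → run F
t=43: (idle)
t=44: (idle)
t=45: (idle)
t=46: (idle)
t=47: (idle)
t=48: (idle)
t=49: (idle)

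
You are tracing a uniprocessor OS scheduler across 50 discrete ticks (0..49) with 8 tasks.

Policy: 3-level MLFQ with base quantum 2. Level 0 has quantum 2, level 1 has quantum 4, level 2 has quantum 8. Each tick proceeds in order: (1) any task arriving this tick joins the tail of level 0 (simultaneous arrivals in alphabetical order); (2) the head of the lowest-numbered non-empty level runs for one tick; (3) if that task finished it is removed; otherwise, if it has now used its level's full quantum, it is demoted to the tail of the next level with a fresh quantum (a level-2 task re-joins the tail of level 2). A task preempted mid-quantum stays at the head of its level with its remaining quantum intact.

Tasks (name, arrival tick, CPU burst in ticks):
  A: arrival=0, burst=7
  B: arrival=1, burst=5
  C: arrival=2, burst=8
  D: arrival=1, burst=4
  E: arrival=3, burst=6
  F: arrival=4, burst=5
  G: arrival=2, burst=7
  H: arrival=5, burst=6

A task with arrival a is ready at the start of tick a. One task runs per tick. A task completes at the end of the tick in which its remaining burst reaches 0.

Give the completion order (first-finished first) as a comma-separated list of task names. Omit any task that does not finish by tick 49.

completion order = B, D, E, F, H, A, C, G

t=0: L0/L1/L2 = A/-/- → run A
t=1: L0/L1/L2 = ABD/-/- → run A
t=2: L0/L1/L2 = BDCG/A/- → run B
t=3: L0/L1/L2 = BDCGE/A/- → run B
t=4: L0/L1/L2 = DCGEF/AB/- → run D
t=5: L0/L1/L2 = DCGEFH/AB/- → run D
t=6: L0/L1/L2 = CGEFH/ABD/- → run C
t=7: L0/L1/L2 = CGEFH/ABD/- → run C
t=8: L0/L1/L2 = GEFH/ABDC/- → run G
t=9: L0/L1/L2 = GEFH/ABDC/- → run G
t=10: L0/L1/L2 = EFH/ABDCG/- → run E
t=11: L0/L1/L2 = EFH/ABDCG/- → run E
t=12: L0/L1/L2 = FH/ABDCGE/- → run F
t=13: L0/L1/L2 = FH/ABDCGE/- → run F
t=14: L0/L1/L2 = H/ABDCGEF/- → run H
t=15: L0/L1/L2 = H/ABDCGEF/- → run H
t=16: L0/L1/L2 = -/ABDCGEFH/- → run A
t=17: L0/L1/L2 = -/ABDCGEFH/- → run A
t=18: L0/L1/L2 = -/ABDCGEFH/- → run A
t=19: L0/L1/L2 = -/ABDCGEFH/- → run A
t=20: L0/L1/L2 = -/BDCGEFH/A → run B
t=21: L0/L1/L2 = -/BDCGEFH/A → run B
t=22: L0/L1/L2 = -/BDCGEFH/A → run B
t=23: L0/L1/L2 = -/DCGEFH/A → run D
t=24: L0/L1/L2 = -/DCGEFH/A → run D
t=25: L0/L1/L2 = -/CGEFH/A → run C
t=26: L0/L1/L2 = -/CGEFH/A → run C
t=27: L0/L1/L2 = -/CGEFH/A → run C
t=28: L0/L1/L2 = -/CGEFH/A → run C
t=29: L0/L1/L2 = -/GEFH/AC → run G
t=30: L0/L1/L2 = -/GEFH/AC → run G
t=31: L0/L1/L2 = -/GEFH/AC → run G
t=32: L0/L1/L2 = -/GEFH/AC → run G
t=33: L0/L1/L2 = -/EFH/ACG → run E
t=34: L0/L1/L2 = -/EFH/ACG → run E
t=35: L0/L1/L2 = -/EFH/ACG → run E
t=36: L0/L1/L2 = -/EFH/ACG → run E
t=37: L0/L1/L2 = -/FH/ACG → run F
t=38: L0/L1/L2 = -/FH/ACG → run F
t=39: L0/L1/L2 = -/FH/ACG → run F
t=40: L0/L1/L2 = -/H/ACG → run H
t=41: L0/L1/L2 = -/H/ACG → run H
t=42: L0/L1/L2 = -/H/ACG → run H
t=43: L0/L1/L2 = -/H/ACG → run H
t=44: L0/L1/L2 = -/-/ACG → run A
t=45: L0/L1/L2 = -/-/CG → run C
t=46: L0/L1/L2 = -/-/CG → run C
t=47: L0/L1/L2 = -/-/G → run G
t=48: (idle)
t=49: (idle)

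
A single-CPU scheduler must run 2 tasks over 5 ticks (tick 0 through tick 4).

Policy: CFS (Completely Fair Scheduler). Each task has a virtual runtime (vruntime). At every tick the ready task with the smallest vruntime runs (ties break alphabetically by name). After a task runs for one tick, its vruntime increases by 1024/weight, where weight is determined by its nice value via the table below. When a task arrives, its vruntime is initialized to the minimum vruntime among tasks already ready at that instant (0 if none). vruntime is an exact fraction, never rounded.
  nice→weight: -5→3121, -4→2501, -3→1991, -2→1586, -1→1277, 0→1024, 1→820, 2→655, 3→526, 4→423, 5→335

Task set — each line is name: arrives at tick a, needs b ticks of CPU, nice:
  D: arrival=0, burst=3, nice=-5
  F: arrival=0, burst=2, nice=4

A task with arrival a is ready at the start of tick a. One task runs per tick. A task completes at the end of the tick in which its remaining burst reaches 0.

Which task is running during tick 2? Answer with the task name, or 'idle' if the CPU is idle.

running at tick 2 = D

t=0: vr[D=0 F=0] → run D
t=1: vr[D=1024/3121 F=0] → run F
t=2: vr[D=1024/3121 F=1024/423] → run D
t=3: vr[D=2048/3121 F=1024/423] → run D
t=4: vr[F=1024/423] → run F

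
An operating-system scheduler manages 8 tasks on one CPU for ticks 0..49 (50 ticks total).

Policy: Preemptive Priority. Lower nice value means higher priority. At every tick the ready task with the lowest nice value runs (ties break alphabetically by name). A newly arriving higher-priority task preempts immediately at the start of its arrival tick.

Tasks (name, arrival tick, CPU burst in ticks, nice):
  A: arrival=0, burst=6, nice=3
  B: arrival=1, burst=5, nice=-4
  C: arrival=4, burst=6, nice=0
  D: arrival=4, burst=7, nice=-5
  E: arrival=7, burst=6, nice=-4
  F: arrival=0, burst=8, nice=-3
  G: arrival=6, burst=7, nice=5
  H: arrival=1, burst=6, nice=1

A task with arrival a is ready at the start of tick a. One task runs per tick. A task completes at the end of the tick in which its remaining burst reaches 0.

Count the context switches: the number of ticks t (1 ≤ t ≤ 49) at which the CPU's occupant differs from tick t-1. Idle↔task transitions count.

t=0: ready={A,F} → run F
t=1: ready={A,B,F,H} → run B
t=2: ready={A,B,F,H} → run B
t=3: ready={A,B,F,H} → run B
t=4: ready={A,B,C,D,F,H} → run D
t=5: ready={A,B,C,D,F,H} → run D
t=6: ready={A,B,C,D,F,G,H} → run D
t=7: ready={A,B,C,D,E,F,G,H} → run D
t=8: ready={A,B,C,D,E,F,G,H} → run D
t=9: ready={A,B,C,D,E,F,G,H} → run D
t=10: ready={A,B,C,D,E,F,G,H} → run D
t=11: ready={A,B,C,E,F,G,H} → run B
t=12: ready={A,B,C,E,F,G,H} → run B
t=13: ready={A,C,E,F,G,H} → run E
t=14: ready={A,C,E,F,G,H} → run E
t=15: ready={A,C,E,F,G,H} → run E
t=16: ready={A,C,E,F,G,H} → run E
t=17: ready={A,C,E,F,G,H} → run E
t=18: ready={A,C,E,F,G,H} → run E
t=19: ready={A,C,F,G,H} → run F
t=20: ready={A,C,F,G,H} → run F
t=21: ready={A,C,F,G,H} → run F
t=22: ready={A,C,F,G,H} → run F
t=23: ready={A,C,F,G,H} → run F
t=24: ready={A,C,F,G,H} → run F
t=25: ready={A,C,F,G,H} → run F
t=26: ready={A,C,G,H} → run C
t=27: ready={A,C,G,H} → run C
t=28: ready={A,C,G,H} → run C
t=29: ready={A,C,G,H} → run C
t=30: ready={A,C,G,H} → run C
t=31: ready={A,C,G,H} → run C
t=32: ready={A,G,H} → run H
t=33: ready={A,G,H} → run H
t=34: ready={A,G,H} → run H
t=35: ready={A,G,H} → run H
t=36: ready={A,G,H} → run H
t=37: ready={A,G,H} → run H
t=38: ready={A,G} → run A
t=39: ready={A,G} → run A
t=40: ready={A,G} → run A
t=41: ready={A,G} → run A
t=42: ready={A,G} → run A
t=43: ready={A,G} → run A
t=44: ready={G} → run G
t=45: ready={G} → run G
t=46: ready={G} → run G
t=47: ready={G} → run G
t=48: ready={G} → run G
t=49: ready={G} → run G

context switches = 9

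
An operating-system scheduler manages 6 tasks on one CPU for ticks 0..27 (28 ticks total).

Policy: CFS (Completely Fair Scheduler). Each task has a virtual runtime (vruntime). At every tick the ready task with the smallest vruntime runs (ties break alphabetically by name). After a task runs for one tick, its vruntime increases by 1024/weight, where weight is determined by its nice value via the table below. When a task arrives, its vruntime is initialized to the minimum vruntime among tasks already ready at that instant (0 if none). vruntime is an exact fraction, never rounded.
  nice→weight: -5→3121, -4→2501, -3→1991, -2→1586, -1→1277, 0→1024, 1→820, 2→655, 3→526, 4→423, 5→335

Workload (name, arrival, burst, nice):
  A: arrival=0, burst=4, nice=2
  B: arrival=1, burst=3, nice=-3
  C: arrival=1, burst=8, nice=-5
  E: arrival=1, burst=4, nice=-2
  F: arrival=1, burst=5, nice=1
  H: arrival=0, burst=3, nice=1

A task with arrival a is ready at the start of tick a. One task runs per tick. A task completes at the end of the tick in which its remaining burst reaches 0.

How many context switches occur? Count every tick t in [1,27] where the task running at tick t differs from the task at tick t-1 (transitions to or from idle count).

t=0: vr[A=0 H=0] → run A
t=1: vr[A=1024/655 B=0 C=0 E=0 F=0 H=0] → run B
t=2: vr[A=1024/655 B=1024/1991 C=0 E=0 F=0 H=0] → run C
t=3: vr[A=1024/655 B=1024/1991 C=1024/3121 E=0 F=0 H=0] → run E
t=4: vr[A=1024/655 B=1024/1991 C=1024/3121 E=512/793 F=0 H=0] → run F
t=5: vr[A=1024/655 B=1024/1991 C=1024/3121 E=512/793 F=256/205 H=0] → run H
t=6: vr[A=1024/655 B=1024/1991 C=1024/3121 E=512/793 F=256/205 H=256/205] → run C
t=7: vr[A=1024/655 B=1024/1991 C=2048/3121 E=512/793 F=256/205 H=256/205] → run B
t=8: vr[A=1024/655 B=2048/1991 C=2048/3121 E=512/793 F=256/205 H=256/205] → run E
t=9: vr[A=1024/655 B=2048/1991 C=2048/3121 E=1024/793 F=256/205 H=256/205] → run C
t=10: vr[A=1024/655 B=2048/1991 C=3072/3121 E=1024/793 F=256/205 H=256/205] → run C
t=11: vr[A=1024/655 B=2048/1991 C=4096/3121 E=1024/793 F=256/205 H=256/205] → run B
t=12: vr[A=1024/655 C=4096/3121 E=1024/793 F=256/205 H=256/205] → run F
t=13: vr[A=1024/655 C=4096/3121 E=1024/793 F=512/205 H=256/205] → run H
t=14: vr[A=1024/655 C=4096/3121 E=1024/793 F=512/205 H=512/205] → run E
t=15: vr[A=1024/655 C=4096/3121 E=1536/793 F=512/205 H=512/205] → run C
t=16: vr[A=1024/655 C=5120/3121 E=1536/793 F=512/205 H=512/205] → run A
t=17: vr[A=2048/655 C=5120/3121 E=1536/793 F=512/205 H=512/205] → run C
t=18: vr[A=2048/655 C=6144/3121 E=1536/793 F=512/205 H=512/205] → run E
t=19: vr[A=2048/655 C=6144/3121 F=512/205 H=512/205] → run C
t=20: vr[A=2048/655 C=7168/3121 F=512/205 H=512/205] → run C
t=21: vr[A=2048/655 F=512/205 H=512/205] → run F
t=22: vr[A=2048/655 F=768/205 H=512/205] → run H
t=23: vr[A=2048/655 F=768/205] → run A
t=24: vr[A=3072/655 F=768/205] → run F
t=25: vr[A=3072/655 F=1024/205] → run A
t=26: vr[F=1024/205] → run F
t=27: (idle)

context switches = 25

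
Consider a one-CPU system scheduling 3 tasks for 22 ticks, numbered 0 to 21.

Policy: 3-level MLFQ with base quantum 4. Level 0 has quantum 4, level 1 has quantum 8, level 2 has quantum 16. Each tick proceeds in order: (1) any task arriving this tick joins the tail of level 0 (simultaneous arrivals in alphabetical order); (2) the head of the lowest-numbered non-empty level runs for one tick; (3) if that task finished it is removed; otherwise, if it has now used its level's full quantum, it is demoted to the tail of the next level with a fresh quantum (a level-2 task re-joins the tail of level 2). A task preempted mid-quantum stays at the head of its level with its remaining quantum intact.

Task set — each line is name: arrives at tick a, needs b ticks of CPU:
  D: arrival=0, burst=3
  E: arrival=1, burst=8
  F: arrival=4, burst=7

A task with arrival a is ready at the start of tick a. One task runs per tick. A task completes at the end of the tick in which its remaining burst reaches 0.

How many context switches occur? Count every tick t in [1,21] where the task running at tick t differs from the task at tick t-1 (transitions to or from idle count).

context switches = 5

t=0: L0/L1/L2 = D/-/- → run D
t=1: L0/L1/L2 = DE/-/- → run D
t=2: L0/L1/L2 = DE/-/- → run D
t=3: L0/L1/L2 = E/-/- → run E
t=4: L0/L1/L2 = EF/-/- → run E
t=5: L0/L1/L2 = EF/-/- → run E
t=6: L0/L1/L2 = EF/-/- → run E
t=7: L0/L1/L2 = F/E/- → run F
t=8: L0/L1/L2 = F/E/- → run F
t=9: L0/L1/L2 = F/E/- → run F
t=10: L0/L1/L2 = F/E/- → run F
t=11: L0/L1/L2 = -/EF/- → run E
t=12: L0/L1/L2 = -/EF/- → run E
t=13: L0/L1/L2 = -/EF/- → run E
t=14: L0/L1/L2 = -/EF/- → run E
t=15: L0/L1/L2 = -/F/- → run F
t=16: L0/L1/L2 = -/F/- → run F
t=17: L0/L1/L2 = -/F/- → run F
t=18: (idle)
t=19: (idle)
t=20: (idle)
t=21: (idle)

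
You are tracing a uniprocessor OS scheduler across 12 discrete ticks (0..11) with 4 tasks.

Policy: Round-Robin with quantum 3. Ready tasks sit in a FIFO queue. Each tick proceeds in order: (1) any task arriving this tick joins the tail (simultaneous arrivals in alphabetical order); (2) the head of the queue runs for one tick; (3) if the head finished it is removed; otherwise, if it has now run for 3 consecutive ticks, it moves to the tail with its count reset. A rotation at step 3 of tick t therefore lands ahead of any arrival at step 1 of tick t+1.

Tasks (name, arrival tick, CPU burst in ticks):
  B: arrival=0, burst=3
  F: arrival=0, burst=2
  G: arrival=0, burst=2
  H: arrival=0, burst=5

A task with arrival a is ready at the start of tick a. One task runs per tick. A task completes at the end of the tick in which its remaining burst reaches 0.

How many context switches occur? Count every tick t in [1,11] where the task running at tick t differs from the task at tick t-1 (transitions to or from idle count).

t=0: queue=[B,F,G,H] q_used=0 → run B
t=1: queue=[B,F,G,H] q_used=1 → run B
t=2: queue=[B,F,G,H] q_used=2 → run B
t=3: queue=[F,G,H] q_used=0 → run F
t=4: queue=[F,G,H] q_used=1 → run F
t=5: queue=[G,H] q_used=0 → run G
t=6: queue=[G,H] q_used=1 → run G
t=7: queue=[H] q_used=0 → run H
t=8: queue=[H] q_used=1 → run H
t=9: queue=[H] q_used=2 → run H
t=10: queue=[H] q_used=0 → run H
t=11: queue=[H] q_used=1 → run H

context switches = 3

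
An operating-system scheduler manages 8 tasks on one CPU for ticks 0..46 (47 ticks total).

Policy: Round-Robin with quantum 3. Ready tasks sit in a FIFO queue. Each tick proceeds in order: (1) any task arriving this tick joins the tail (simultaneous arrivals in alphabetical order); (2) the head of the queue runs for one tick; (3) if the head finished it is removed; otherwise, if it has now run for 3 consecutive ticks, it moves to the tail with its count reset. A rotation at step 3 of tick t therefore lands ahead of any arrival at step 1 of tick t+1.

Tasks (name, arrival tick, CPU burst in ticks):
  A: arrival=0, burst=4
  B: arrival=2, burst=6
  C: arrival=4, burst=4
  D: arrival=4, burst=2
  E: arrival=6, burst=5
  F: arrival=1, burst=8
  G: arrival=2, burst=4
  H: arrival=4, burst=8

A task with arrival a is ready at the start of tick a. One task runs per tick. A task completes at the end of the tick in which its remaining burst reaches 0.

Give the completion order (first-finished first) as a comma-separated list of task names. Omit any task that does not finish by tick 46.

t=0: queue=[A] q_used=0 → run A
t=1: queue=[A,F] q_used=1 → run A
t=2: queue=[A,F,B,G] q_used=2 → run A
t=3: queue=[F,B,G,A] q_used=0 → run F
t=4: queue=[F,B,G,A,C,D,H] q_used=1 → run F
t=5: queue=[F,B,G,A,C,D,H] q_used=2 → run F
t=6: queue=[B,G,A,C,D,H,F,E] q_used=0 → run B
t=7: queue=[B,G,A,C,D,H,F,E] q_used=1 → run B
t=8: queue=[B,G,A,C,D,H,F,E] q_used=2 → run B
t=9: queue=[G,A,C,D,H,F,E,B] q_used=0 → run G
t=10: queue=[G,A,C,D,H,F,E,B] q_used=1 → run G
t=11: queue=[G,A,C,D,H,F,E,B] q_used=2 → run G
t=12: queue=[A,C,D,H,F,E,B,G] q_used=0 → run A
t=13: queue=[C,D,H,F,E,B,G] q_used=0 → run C
t=14: queue=[C,D,H,F,E,B,G] q_used=1 → run C
t=15: queue=[C,D,H,F,E,B,G] q_used=2 → run C
t=16: queue=[D,H,F,E,B,G,C] q_used=0 → run D
t=17: queue=[D,H,F,E,B,G,C] q_used=1 → run D
t=18: queue=[H,F,E,B,G,C] q_used=0 → run H
t=19: queue=[H,F,E,B,G,C] q_used=1 → run H
t=20: queue=[H,F,E,B,G,C] q_used=2 → run H
t=21: queue=[F,E,B,G,C,H] q_used=0 → run F
t=22: queue=[F,E,B,G,C,H] q_used=1 → run F
t=23: queue=[F,E,B,G,C,H] q_used=2 → run F
t=24: queue=[E,B,G,C,H,F] q_used=0 → run E
t=25: queue=[E,B,G,C,H,F] q_used=1 → run E
t=26: queue=[E,B,G,C,H,F] q_used=2 → run E
t=27: queue=[B,G,C,H,F,E] q_used=0 → run B
t=28: queue=[B,G,C,H,F,E] q_used=1 → run B
t=29: queue=[B,G,C,H,F,E] q_used=2 → run B
t=30: queue=[G,C,H,F,E] q_used=0 → run G
t=31: queue=[C,H,F,E] q_used=0 → run C
t=32: queue=[H,F,E] q_used=0 → run H
t=33: queue=[H,F,E] q_used=1 → run H
t=34: queue=[H,F,E] q_used=2 → run H
t=35: queue=[F,E,H] q_used=0 → run F
t=36: queue=[F,E,H] q_used=1 → run F
t=37: queue=[E,H] q_used=0 → run E
t=38: queue=[E,H] q_used=1 → run E
t=39: queue=[H] q_used=0 → run H
t=40: queue=[H] q_used=1 → run H
t=41: (idle)
t=42: (idle)
t=43: (idle)
t=44: (idle)
t=45: (idle)
t=46: (idle)

completion order = A, D, B, G, C, F, E, H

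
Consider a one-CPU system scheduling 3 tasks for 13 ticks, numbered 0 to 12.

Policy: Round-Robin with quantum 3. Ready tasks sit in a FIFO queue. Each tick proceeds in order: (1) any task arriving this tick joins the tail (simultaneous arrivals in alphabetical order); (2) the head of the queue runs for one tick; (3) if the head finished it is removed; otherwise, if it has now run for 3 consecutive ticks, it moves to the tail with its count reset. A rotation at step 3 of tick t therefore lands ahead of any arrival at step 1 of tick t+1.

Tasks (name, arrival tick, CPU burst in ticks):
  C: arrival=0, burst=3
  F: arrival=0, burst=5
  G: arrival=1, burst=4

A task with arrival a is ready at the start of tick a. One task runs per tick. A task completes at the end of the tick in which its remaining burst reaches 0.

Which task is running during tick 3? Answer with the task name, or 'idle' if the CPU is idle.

t=0: queue=[C,F] q_used=0 → run C
t=1: queue=[C,F,G] q_used=1 → run C
t=2: queue=[C,F,G] q_used=2 → run C
t=3: queue=[F,G] q_used=0 → run F
t=4: queue=[F,G] q_used=1 → run F
t=5: queue=[F,G] q_used=2 → run F
t=6: queue=[G,F] q_used=0 → run G
t=7: queue=[G,F] q_used=1 → run G
t=8: queue=[G,F] q_used=2 → run G
t=9: queue=[F,G] q_used=0 → run F
t=10: queue=[F,G] q_used=1 → run F
t=11: queue=[G] q_used=0 → run G
t=12: (idle)

running at tick 3 = F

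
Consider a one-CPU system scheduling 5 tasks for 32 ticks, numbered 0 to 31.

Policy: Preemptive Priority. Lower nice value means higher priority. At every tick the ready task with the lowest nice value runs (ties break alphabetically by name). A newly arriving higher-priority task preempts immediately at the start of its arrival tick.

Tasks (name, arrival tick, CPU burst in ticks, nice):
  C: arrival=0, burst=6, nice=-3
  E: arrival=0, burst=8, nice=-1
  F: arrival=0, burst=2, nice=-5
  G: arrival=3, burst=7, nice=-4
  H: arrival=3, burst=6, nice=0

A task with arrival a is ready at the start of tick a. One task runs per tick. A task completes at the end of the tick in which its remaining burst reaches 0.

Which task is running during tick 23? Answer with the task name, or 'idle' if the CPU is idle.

t=0: ready={C,E,F} → run F
t=1: ready={C,E,F} → run F
t=2: ready={C,E} → run C
t=3: ready={C,E,G,H} → run G
t=4: ready={C,E,G,H} → run G
t=5: ready={C,E,G,H} → run G
t=6: ready={C,E,G,H} → run G
t=7: ready={C,E,G,H} → run G
t=8: ready={C,E,G,H} → run G
t=9: ready={C,E,G,H} → run G
t=10: ready={C,E,H} → run C
t=11: ready={C,E,H} → run C
t=12: ready={C,E,H} → run C
t=13: ready={C,E,H} → run C
t=14: ready={C,E,H} → run C
t=15: ready={E,H} → run E
t=16: ready={E,H} → run E
t=17: ready={E,H} → run E
t=18: ready={E,H} → run E
t=19: ready={E,H} → run E
t=20: ready={E,H} → run E
t=21: ready={E,H} → run E
t=22: ready={E,H} → run E
t=23: ready={H} → run H
t=24: ready={H} → run H
t=25: ready={H} → run H
t=26: ready={H} → run H
t=27: ready={H} → run H
t=28: ready={H} → run H
t=29: (idle)
t=30: (idle)
t=31: (idle)

running at tick 23 = H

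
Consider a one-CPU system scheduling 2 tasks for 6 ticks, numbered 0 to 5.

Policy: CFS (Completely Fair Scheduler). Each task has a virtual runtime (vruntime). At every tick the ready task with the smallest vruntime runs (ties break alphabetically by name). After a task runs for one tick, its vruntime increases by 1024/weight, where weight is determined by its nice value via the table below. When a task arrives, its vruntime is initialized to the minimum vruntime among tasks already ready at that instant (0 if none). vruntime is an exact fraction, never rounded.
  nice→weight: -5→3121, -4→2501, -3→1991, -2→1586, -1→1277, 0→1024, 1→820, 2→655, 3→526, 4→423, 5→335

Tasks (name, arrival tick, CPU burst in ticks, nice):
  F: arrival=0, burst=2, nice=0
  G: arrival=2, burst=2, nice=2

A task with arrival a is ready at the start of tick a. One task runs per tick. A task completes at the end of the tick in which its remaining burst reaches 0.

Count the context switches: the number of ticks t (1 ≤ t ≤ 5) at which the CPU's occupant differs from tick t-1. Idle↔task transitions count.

context switches = 2

t=0: vr[F=0] → run F
t=1: vr[F=1] → run F
t=2: vr[G=0] → run G
t=3: vr[G=1024/655] → run G
t=4: (idle)
t=5: (idle)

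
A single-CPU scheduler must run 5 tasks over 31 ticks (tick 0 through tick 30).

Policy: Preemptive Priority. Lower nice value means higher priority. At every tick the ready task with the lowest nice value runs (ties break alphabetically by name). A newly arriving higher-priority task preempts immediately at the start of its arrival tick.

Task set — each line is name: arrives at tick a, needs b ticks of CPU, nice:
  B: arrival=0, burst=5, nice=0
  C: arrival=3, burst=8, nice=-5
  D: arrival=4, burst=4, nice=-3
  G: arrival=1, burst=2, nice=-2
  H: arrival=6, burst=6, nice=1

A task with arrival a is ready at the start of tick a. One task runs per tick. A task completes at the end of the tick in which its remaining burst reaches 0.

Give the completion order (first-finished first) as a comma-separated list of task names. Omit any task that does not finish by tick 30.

t=0: ready={B} → run B
t=1: ready={B,G} → run G
t=2: ready={B,G} → run G
t=3: ready={B,C} → run C
t=4: ready={B,C,D} → run C
t=5: ready={B,C,D} → run C
t=6: ready={B,C,D,H} → run C
t=7: ready={B,C,D,H} → run C
t=8: ready={B,C,D,H} → run C
t=9: ready={B,C,D,H} → run C
t=10: ready={B,C,D,H} → run C
t=11: ready={B,D,H} → run D
t=12: ready={B,D,H} → run D
t=13: ready={B,D,H} → run D
t=14: ready={B,D,H} → run D
t=15: ready={B,H} → run B
t=16: ready={B,H} → run B
t=17: ready={B,H} → run B
t=18: ready={B,H} → run B
t=19: ready={H} → run H
t=20: ready={H} → run H
t=21: ready={H} → run H
t=22: ready={H} → run H
t=23: ready={H} → run H
t=24: ready={H} → run H
t=25: (idle)
t=26: (idle)
t=27: (idle)
t=28: (idle)
t=29: (idle)
t=30: (idle)

completion order = G, C, D, B, H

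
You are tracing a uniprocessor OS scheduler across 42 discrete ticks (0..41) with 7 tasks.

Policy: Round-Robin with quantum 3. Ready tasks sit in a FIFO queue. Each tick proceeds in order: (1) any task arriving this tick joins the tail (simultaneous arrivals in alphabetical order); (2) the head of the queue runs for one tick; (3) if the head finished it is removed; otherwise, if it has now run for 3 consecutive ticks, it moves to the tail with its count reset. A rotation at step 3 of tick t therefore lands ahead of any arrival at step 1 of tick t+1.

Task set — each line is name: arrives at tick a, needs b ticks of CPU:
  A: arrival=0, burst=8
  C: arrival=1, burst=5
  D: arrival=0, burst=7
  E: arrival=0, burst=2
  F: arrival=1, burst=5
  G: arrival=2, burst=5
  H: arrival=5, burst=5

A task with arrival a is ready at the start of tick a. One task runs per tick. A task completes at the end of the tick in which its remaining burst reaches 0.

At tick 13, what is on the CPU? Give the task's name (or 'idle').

running at tick 13 = F

t=0: queue=[A,D,E] q_used=0 → run A
t=1: queue=[A,D,E,C,F] q_used=1 → run A
t=2: queue=[A,D,E,C,F,G] q_used=2 → run A
t=3: queue=[D,E,C,F,G,A] q_used=0 → run D
t=4: queue=[D,E,C,F,G,A] q_used=1 → run D
t=5: queue=[D,E,C,F,G,A,H] q_used=2 → run D
t=6: queue=[E,C,F,G,A,H,D] q_used=0 → run E
t=7: queue=[E,C,F,G,A,H,D] q_used=1 → run E
t=8: queue=[C,F,G,A,H,D] q_used=0 → run C
t=9: queue=[C,F,G,A,H,D] q_used=1 → run C
t=10: queue=[C,F,G,A,H,D] q_used=2 → run C
t=11: queue=[F,G,A,H,D,C] q_used=0 → run F
t=12: queue=[F,G,A,H,D,C] q_used=1 → run F
t=13: queue=[F,G,A,H,D,C] q_used=2 → run F
t=14: queue=[G,A,H,D,C,F] q_used=0 → run G
t=15: queue=[G,A,H,D,C,F] q_used=1 → run G
t=16: queue=[G,A,H,D,C,F] q_used=2 → run G
t=17: queue=[A,H,D,C,F,G] q_used=0 → run A
t=18: queue=[A,H,D,C,F,G] q_used=1 → run A
t=19: queue=[A,H,D,C,F,G] q_used=2 → run A
t=20: queue=[H,D,C,F,G,A] q_used=0 → run H
t=21: queue=[H,D,C,F,G,A] q_used=1 → run H
t=22: queue=[H,D,C,F,G,A] q_used=2 → run H
t=23: queue=[D,C,F,G,A,H] q_used=0 → run D
t=24: queue=[D,C,F,G,A,H] q_used=1 → run D
t=25: queue=[D,C,F,G,A,H] q_used=2 → run D
t=26: queue=[C,F,G,A,H,D] q_used=0 → run C
t=27: queue=[C,F,G,A,H,D] q_used=1 → run C
t=28: queue=[F,G,A,H,D] q_used=0 → run F
t=29: queue=[F,G,A,H,D] q_used=1 → run F
t=30: queue=[G,A,H,D] q_used=0 → run G
t=31: queue=[G,A,H,D] q_used=1 → run G
t=32: queue=[A,H,D] q_used=0 → run A
t=33: queue=[A,H,D] q_used=1 → run A
t=34: queue=[H,D] q_used=0 → run H
t=35: queue=[H,D] q_used=1 → run H
t=36: queue=[D] q_used=0 → run D
t=37: (idle)
t=38: (idle)
t=39: (idle)
t=40: (idle)
t=41: (idle)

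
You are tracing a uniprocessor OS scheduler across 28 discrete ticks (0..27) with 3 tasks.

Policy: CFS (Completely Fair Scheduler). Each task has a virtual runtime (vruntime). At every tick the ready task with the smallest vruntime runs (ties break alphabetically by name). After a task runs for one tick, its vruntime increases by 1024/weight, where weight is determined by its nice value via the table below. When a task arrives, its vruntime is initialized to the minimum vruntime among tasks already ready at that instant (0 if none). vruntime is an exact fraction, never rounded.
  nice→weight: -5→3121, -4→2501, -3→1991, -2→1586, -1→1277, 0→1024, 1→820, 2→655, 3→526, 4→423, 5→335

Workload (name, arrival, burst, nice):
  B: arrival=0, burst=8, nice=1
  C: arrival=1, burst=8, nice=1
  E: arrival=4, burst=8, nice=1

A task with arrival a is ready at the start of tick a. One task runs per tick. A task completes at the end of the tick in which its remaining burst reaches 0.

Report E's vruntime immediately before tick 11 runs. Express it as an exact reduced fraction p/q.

t=0: vr[B=0] → run B
t=1: vr[B=256/205 C=256/205] → run B
t=2: vr[B=512/205 C=256/205] → run C
t=3: vr[B=512/205 C=512/205] → run B
t=4: vr[B=768/205 C=512/205 E=512/205] → run C
t=5: vr[B=768/205 C=768/205 E=512/205] → run E
t=6: vr[B=768/205 C=768/205 E=768/205] → run B
t=7: vr[B=1024/205 C=768/205 E=768/205] → run C
t=8: vr[B=1024/205 C=1024/205 E=768/205] → run E
t=9: vr[B=1024/205 C=1024/205 E=1024/205] → run B
t=10: vr[B=256/41 C=1024/205 E=1024/205] → run C
t=11: vr[B=256/41 C=256/41 E=1024/205] → run E
t=12: vr[B=256/41 C=256/41 E=256/41] → run B
t=13: vr[B=1536/205 C=256/41 E=256/41] → run C
t=14: vr[B=1536/205 C=1536/205 E=256/41] → run E
t=15: vr[B=1536/205 C=1536/205 E=1536/205] → run B
t=16: vr[B=1792/205 C=1536/205 E=1536/205] → run C
t=17: vr[B=1792/205 C=1792/205 E=1536/205] → run E
t=18: vr[B=1792/205 C=1792/205 E=1792/205] → run B
t=19: vr[C=1792/205 E=1792/205] → run C
t=20: vr[C=2048/205 E=1792/205] → run E
t=21: vr[C=2048/205 E=2048/205] → run C
t=22: vr[E=2048/205] → run E
t=23: vr[E=2304/205] → run E
t=24: (idle)
t=25: (idle)
t=26: (idle)
t=27: (idle)

vruntime(E, start of tick 11) = 1024/205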